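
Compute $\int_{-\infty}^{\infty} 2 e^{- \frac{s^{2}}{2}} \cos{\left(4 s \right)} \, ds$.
$\frac{2 \sqrt{2} \sqrt{\pi}}{e^{8}}$

Let $b$ denote the cosine frequency and define $I(b) = \int_{-\infty}^{\infty} 2 e^{- \frac{s^{2}}{2}} \cos{\left(b s \right)} \, ds$.

Differentiating under the integral sign,
$$I'(b) = \int_{-\infty}^{\infty} - 2 s e^{- \frac{s^{2}}{2}} \sin{\left(b s \right)} \, ds.$$

Integrate $\int_{-\infty}^{\infty} s \sin(b s)\, e^{- \frac{s^{2}}{2}}\, ds$ by parts with $u = \sin(b s)$ and $dv = s\, e^{- \frac{s^{2}}{2}}\, ds$, giving $v = - e^{- \frac{s^{2}}{2}}$. The boundary term vanishes and
$$\int_{-\infty}^{\infty} s \sin(b s)\, e^{- \frac{s^{2}}{2}}\, ds = b \int_{-\infty}^{\infty} \cos(b s)\, e^{- \frac{s^{2}}{2}}\, ds,$$
so $I'(b) = - b\, I(b)$.

This is a separable first-order ODE; solving with the initial condition $I(0) = \int_{-\infty}^{\infty} 2 e^{- \frac{s^{2}}{2}}\,ds = 2 \sqrt{2} \sqrt{\pi}$ gives
$$I(b) = 2 \sqrt{2} \sqrt{\pi} e^{- \frac{b^{2}}{2}}.$$

Setting $b = 4$:
$$I = \frac{2 \sqrt{2} \sqrt{\pi}}{e^{8}}.$$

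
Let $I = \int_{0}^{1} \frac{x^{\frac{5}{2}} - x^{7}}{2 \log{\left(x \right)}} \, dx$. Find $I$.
$\log{\left(\frac{\sqrt{7}}{4} \right)}$

Introduce a parameter $a$ in the exponent: let $I(a) = \int_{0}^{1} \frac{- x^{7} + x^{a}}{2 \log{\left(x \right)}} \, dx$.

Since $\dfrac{\partial}{\partial a}\,x^{a} = x^{a} \ln x$, the $\ln x$ in the denominator cancels and
$$\frac{dI}{da} = \int_{0}^{1} \frac{1}{2} x^{a} \, dx = \frac{1}{2} \left[\frac{x^{a+1}}{a+1}\right]_0^1 = \frac{1}{2 \left(a + 1\right)}.$$

Integrating with respect to $a$ gives $I(a) = \frac{\log{\left(a + 1 \right)}}{2} - \frac{3 \log{\left(2 \right)}}{2} + C$.

At $a = 7$ the integrand is identically $0$, so $I(7) = 0$. The closed form gives $0$, hence $C = 0$.

Setting $a = \frac{5}{2}$:
$$I = \log{\left(\frac{\sqrt{7}}{4} \right)}.$$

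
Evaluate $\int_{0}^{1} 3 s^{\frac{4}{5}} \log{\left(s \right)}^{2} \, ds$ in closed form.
$\frac{250}{243}$

Consider the simpler parametrised integral
$$J(a) = \int_{0}^{1} 3 s^{a} \, ds = \frac{3}{a + 1}.$$

Differentiating under the integral sign brings down a factor of $\ln s$:
$$\frac{dJ}{da} = \int_{0}^{1} 3 s^{a} \log{\left(s \right)} \, ds = - \frac{3}{\left(a + 1\right)^{2}}.$$

Repeating twice in total — each differentiation brings down another $\ln s$ — gives
$$\frac{d^{2}J}{da^{2}} = \int_{0}^{1} 3 s^{a} \log{\left(s \right)}^{2} \, ds = \frac{6}{\left(a + 1\right)^{3}},$$
and the integrand here is exactly the target integrand, so $I = \frac{6}{\left(a + 1\right)^{3}}$.

Setting $a = \frac{4}{5}$:
$$I = \frac{250}{243}.$$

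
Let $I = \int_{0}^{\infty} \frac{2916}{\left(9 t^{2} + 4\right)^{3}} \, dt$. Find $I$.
$\frac{729 \pi}{128}$

Start from the standard arctangent integral
$$J(a) = \int_{0}^{\infty} \frac{4}{a^{2} + t^{2}} \, dt = \frac{2 \pi}{a}.$$

Differentiating under the integral sign with respect to $a$,
$$\frac{dJ}{da} = \int_{0}^{\infty} - \frac{8 a}{\left(a^{2} + t^{2}\right)^{2}} \, dt = - \frac{2 \pi}{a^{2}},$$
so $\int_{0}^{\infty} \frac{4}{\left(a^{2} + t^{2}\right)^{2}} \, dt = \frac{\pi}{a^{3}}$.

Repeating — each differentiation of $1/(t^2+a^2)^j$ produces $-2ja/(t^2+a^2)^{j+1}$ — and dividing through by $-2ja$ at each step yields, after $2$ differentiations in total,
$$\int_{0}^{\infty} \frac{4}{\left(a^{2} + t^{2}\right)^{3}} \, dt = \frac{3 \pi}{4 a^{5}}.$$

Setting $a = \frac{2}{3}$:
$$I = \frac{729 \pi}{128}.$$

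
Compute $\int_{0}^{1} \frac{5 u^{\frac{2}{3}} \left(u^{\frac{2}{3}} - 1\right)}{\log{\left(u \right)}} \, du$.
$- \log{\left(\frac{3125}{16807} \right)}$

Replace the exponent $\frac{2}{3}$ by a parameter $a$: let $I(a) = \int_{0}^{1} \frac{5 \left(u^{\frac{4}{3}} - u^{a}\right)}{\log{\left(u \right)}} \, du$.

Since $\dfrac{\partial}{\partial a}\,u^{a} = u^{a} \ln u$, the $\ln u$ in the denominator cancels and
$$\frac{dI}{da} = \int_{0}^{1} -5 u^{a} \, du = -5 \left[\frac{u^{a+1}}{a+1}\right]_0^1 = - \frac{5}{a + 1}.$$

Integrating with respect to $a$ gives $I(a) = - \log{\left(\frac{243 \left(a + 1\right)^{5}}{16807} \right)} + C$.

At $a = \frac{4}{3}$ the integrand is identically $0$, so $I(\frac{4}{3}) = 0$. The closed form gives $0$, hence $C = 0$.

Setting $a = \frac{2}{3}$:
$$I = - \log{\left(\frac{3125}{16807} \right)}.$$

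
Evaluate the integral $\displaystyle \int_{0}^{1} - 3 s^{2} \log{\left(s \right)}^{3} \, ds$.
$\frac{2}{9}$

Begin with the known integral
$$J(a) = \int_{0}^{1} - 3 s^{a} \, ds = - \frac{3}{a + 1}.$$

Differentiating under the integral sign brings down a factor of $\ln s$:
$$\frac{dJ}{da} = \int_{0}^{1} - 3 s^{a} \log{\left(s \right)} \, ds = \frac{3}{\left(a + 1\right)^{2}}.$$

Repeating $3$ times in total — each differentiation brings down another $\ln s$ — gives
$$\frac{d^{3}J}{da^{3}} = \int_{0}^{1} - 3 s^{a} \log{\left(s \right)}^{3} \, ds = \frac{18}{\left(a + 1\right)^{4}},$$
and the integrand here is exactly the target integrand, so $I = \frac{18}{\left(a + 1\right)^{4}}$.

Setting $a = 2$:
$$I = \frac{2}{9}.$$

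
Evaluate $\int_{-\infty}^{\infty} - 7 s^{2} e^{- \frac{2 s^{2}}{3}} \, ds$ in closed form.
$- \frac{21 \sqrt{6} \sqrt{\pi}}{8}$

Start from the elementary integral
$$J(a) = \int_{-\infty}^{\infty} - 7 e^{- a s^{2}} \, ds = - \frac{7 \sqrt{\pi}}{\sqrt{a}}.$$

Differentiating under the integral sign brings down a factor of $(-s^2)$:
$$\frac{dJ}{da} = \int_{-\infty}^{\infty} 7 s^{2} e^{- a s^{2}} \, ds = \frac{7 \sqrt{\pi}}{2 a^{\frac{3}{2}}}.$$

The integral on the left is $-I$, so $I = - \frac{7 \sqrt{\pi}}{2 a^{\frac{3}{2}}}$.

Setting $a = \frac{2}{3}$:
$$I = - \frac{21 \sqrt{6} \sqrt{\pi}}{8}.$$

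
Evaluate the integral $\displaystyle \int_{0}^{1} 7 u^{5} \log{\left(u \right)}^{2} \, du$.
$\frac{7}{108}$

Start from the elementary integral
$$J(a) = \int_{0}^{1} 7 u^{a} \, du = \frac{7}{a + 1}.$$

Differentiating under the integral sign brings down a factor of $\ln u$:
$$\frac{dJ}{da} = \int_{0}^{1} 7 u^{a} \log{\left(u \right)} \, du = - \frac{7}{\left(a + 1\right)^{2}}.$$

Repeating twice in total — each differentiation brings down another $\ln u$ — gives
$$\frac{d^{2}J}{da^{2}} = \int_{0}^{1} 7 u^{a} \log{\left(u \right)}^{2} \, du = \frac{14}{\left(a + 1\right)^{3}},$$
and the integrand here is exactly the target integrand, so $I = \frac{14}{\left(a + 1\right)^{3}}$.

Setting $a = 5$:
$$I = \frac{7}{108}.$$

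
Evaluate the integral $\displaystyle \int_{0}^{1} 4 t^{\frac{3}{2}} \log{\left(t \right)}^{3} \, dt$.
$- \frac{384}{625}$

Begin with the known integral
$$J(a) = \int_{0}^{1} 4 t^{a} \, dt = \frac{4}{a + 1}.$$

Differentiating under the integral sign brings down a factor of $\ln t$:
$$\frac{dJ}{da} = \int_{0}^{1} 4 t^{a} \log{\left(t \right)} \, dt = - \frac{4}{\left(a + 1\right)^{2}}.$$

Repeating $3$ times in total — each differentiation brings down another $\ln t$ — gives
$$\frac{d^{3}J}{da^{3}} = \int_{0}^{1} 4 t^{a} \log{\left(t \right)}^{3} \, dt = - \frac{24}{\left(a + 1\right)^{4}},$$
and the integrand here is exactly the target integrand, so $I = - \frac{24}{\left(a + 1\right)^{4}}$.

Setting $a = \frac{3}{2}$:
$$I = - \frac{384}{625}.$$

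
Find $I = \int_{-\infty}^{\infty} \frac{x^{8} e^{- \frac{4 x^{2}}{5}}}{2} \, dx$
$\frac{65625 \sqrt{5} \sqrt{\pi}}{16384}$

Begin with the known integral
$$J(a) = \int_{-\infty}^{\infty} \frac{e^{- a x^{2}}}{2} \, dx = \frac{\sqrt{\pi}}{2 \sqrt{a}}.$$

Differentiating under the integral sign brings down a factor of $(-x^2)$:
$$\frac{dJ}{da} = \int_{-\infty}^{\infty} - \frac{x^{2} e^{- a x^{2}}}{2} \, dx = - \frac{\sqrt{\pi}}{4 a^{\frac{3}{2}}}.$$

Repeating $4$ times in total — each differentiation brings down another $(-x^2)$ — gives
$$\frac{d^{4}J}{da^{4}} = \int_{-\infty}^{\infty} \frac{x^{8} e^{- a x^{2}}}{2} \, dx = \frac{105 \sqrt{\pi}}{32 a^{\frac{9}{2}}},$$
and the integrand here is exactly the target integrand, so $I = \frac{105 \sqrt{\pi}}{32 a^{\frac{9}{2}}}$.

Setting $a = \frac{4}{5}$:
$$I = \frac{65625 \sqrt{5} \sqrt{\pi}}{16384}.$$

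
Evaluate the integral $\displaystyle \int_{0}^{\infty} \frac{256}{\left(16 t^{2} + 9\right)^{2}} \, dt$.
$\frac{16 \pi}{27}$

Recall the elementary integral
$$J(a) = \int_{0}^{\infty} \frac{1}{a^{2} + t^{2}} \, dt = \frac{\pi}{2 a}.$$

Differentiating under the integral sign with respect to $a$,
$$\frac{dJ}{da} = \int_{0}^{\infty} - \frac{2 a}{\left(a^{2} + t^{2}\right)^{2}} \, dt = - \frac{\pi}{2 a^{2}},$$
so $\int_{0}^{\infty} \frac{1}{\left(a^{2} + t^{2}\right)^{2}} \, dt = \frac{\pi}{4 a^{3}}$.

Setting $a = \frac{3}{4}$:
$$I = \frac{16 \pi}{27}.$$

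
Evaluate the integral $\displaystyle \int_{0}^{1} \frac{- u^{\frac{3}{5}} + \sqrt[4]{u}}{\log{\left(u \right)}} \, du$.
$\log{\left(\frac{25}{32} \right)}$

Consider the one-parameter family: let $I(a) = \int_{0}^{1} \frac{- u^{\frac{3}{5}} + u^{a}}{\log{\left(u \right)}} \, du$.

Since $\dfrac{\partial}{\partial a}\,u^{a} = u^{a} \ln u$, the $\ln u$ in the denominator cancels and
$$\frac{dI}{da} = \int_{0}^{1} u^{a} \, du = \left[\frac{u^{a+1}}{a+1}\right]_0^1 = \frac{1}{a + 1}.$$

Integrating with respect to $a$ gives $I(a) = \log{\left(\frac{5 a}{8} + \frac{5}{8} \right)} + C$.

At $a = \frac{3}{5}$ the integrand is identically $0$, so $I(\frac{3}{5}) = 0$. The closed form gives $0$, hence $C = 0$.

Setting $a = \frac{1}{4}$:
$$I = \log{\left(\frac{25}{32} \right)}.$$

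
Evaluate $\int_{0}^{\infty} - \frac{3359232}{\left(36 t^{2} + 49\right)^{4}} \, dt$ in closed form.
$- \frac{87480 \pi}{823543}$

Begin with the known result
$$J(a) = \int_{0}^{\infty} - \frac{2}{a^{2} + t^{2}} \, dt = - \frac{\pi}{a}.$$

Differentiating under the integral sign with respect to $a$,
$$\frac{dJ}{da} = \int_{0}^{\infty} \frac{4 a}{\left(a^{2} + t^{2}\right)^{2}} \, dt = \frac{\pi}{a^{2}},$$
so $\int_{0}^{\infty} - \frac{2}{\left(a^{2} + t^{2}\right)^{2}} \, dt = - \frac{\pi}{2 a^{3}}$.

Repeating — each differentiation of $1/(t^2+a^2)^j$ produces $-2ja/(t^2+a^2)^{j+1}$ — and dividing through by $-2ja$ at each step yields, after $3$ differentiations in total,
$$\int_{0}^{\infty} - \frac{2}{\left(a^{2} + t^{2}\right)^{4}} \, dt = - \frac{5 \pi}{16 a^{7}}.$$

Setting $a = \frac{7}{6}$:
$$I = - \frac{87480 \pi}{823543}.$$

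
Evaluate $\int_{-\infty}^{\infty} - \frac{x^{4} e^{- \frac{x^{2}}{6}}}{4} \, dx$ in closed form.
$- \frac{27 \sqrt{6} \sqrt{\pi}}{4}$

Begin with the known integral
$$J(a) = \int_{-\infty}^{\infty} - \frac{e^{- a x^{2}}}{4} \, dx = - \frac{\sqrt{\pi}}{4 \sqrt{a}}.$$

Differentiating under the integral sign brings down a factor of $(-x^2)$:
$$\frac{dJ}{da} = \int_{-\infty}^{\infty} \frac{x^{2} e^{- a x^{2}}}{4} \, dx = \frac{\sqrt{\pi}}{8 a^{\frac{3}{2}}}.$$

Repeating twice in total — each differentiation brings down another $(-x^2)$ — gives
$$\frac{d^{2}J}{da^{2}} = \int_{-\infty}^{\infty} - \frac{x^{4} e^{- a x^{2}}}{4} \, dx = - \frac{3 \sqrt{\pi}}{16 a^{\frac{5}{2}}},$$
and the integrand here is exactly the target integrand, so $I = - \frac{3 \sqrt{\pi}}{16 a^{\frac{5}{2}}}$.

Setting $a = \frac{1}{6}$:
$$I = - \frac{27 \sqrt{6} \sqrt{\pi}}{4}.$$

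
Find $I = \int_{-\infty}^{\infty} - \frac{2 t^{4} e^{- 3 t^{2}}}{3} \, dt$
$- \frac{\sqrt{3} \sqrt{\pi}}{54}$

Consider the simpler parametrised integral
$$J(a) = \int_{-\infty}^{\infty} - \frac{2 e^{- a t^{2}}}{3} \, dt = - \frac{2 \sqrt{\pi}}{3 \sqrt{a}}.$$

Differentiating under the integral sign brings down a factor of $(-t^2)$:
$$\frac{dJ}{da} = \int_{-\infty}^{\infty} \frac{2 t^{2} e^{- a t^{2}}}{3} \, dt = \frac{\sqrt{\pi}}{3 a^{\frac{3}{2}}}.$$

Repeating twice in total — each differentiation brings down another $(-t^2)$ — gives
$$\frac{d^{2}J}{da^{2}} = \int_{-\infty}^{\infty} - \frac{2 t^{4} e^{- a t^{2}}}{3} \, dt = - \frac{\sqrt{\pi}}{2 a^{\frac{5}{2}}},$$
and the integrand here is exactly the target integrand, so $I = - \frac{\sqrt{\pi}}{2 a^{\frac{5}{2}}}$.

Setting $a = 3$:
$$I = - \frac{\sqrt{3} \sqrt{\pi}}{54}.$$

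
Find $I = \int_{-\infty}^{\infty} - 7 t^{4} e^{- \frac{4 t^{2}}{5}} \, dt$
$- \frac{525 \sqrt{5} \sqrt{\pi}}{128}$

Begin with the known integral
$$J(a) = \int_{-\infty}^{\infty} - 7 e^{- a t^{2}} \, dt = - \frac{7 \sqrt{\pi}}{\sqrt{a}}.$$

Differentiating under the integral sign brings down a factor of $(-t^2)$:
$$\frac{dJ}{da} = \int_{-\infty}^{\infty} 7 t^{2} e^{- a t^{2}} \, dt = \frac{7 \sqrt{\pi}}{2 a^{\frac{3}{2}}}.$$

Repeating twice in total — each differentiation brings down another $(-t^2)$ — gives
$$\frac{d^{2}J}{da^{2}} = \int_{-\infty}^{\infty} - 7 t^{4} e^{- a t^{2}} \, dt = - \frac{21 \sqrt{\pi}}{4 a^{\frac{5}{2}}},$$
and the integrand here is exactly the target integrand, so $I = - \frac{21 \sqrt{\pi}}{4 a^{\frac{5}{2}}}$.

Setting $a = \frac{4}{5}$:
$$I = - \frac{525 \sqrt{5} \sqrt{\pi}}{128}.$$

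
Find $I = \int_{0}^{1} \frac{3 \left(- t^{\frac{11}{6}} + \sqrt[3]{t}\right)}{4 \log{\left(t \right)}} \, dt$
$\log{\left(\frac{4 \sqrt[4]{34}}{17} \right)}$

Consider the one-parameter family: let $I(a) = \int_{0}^{1} \frac{3 \left(- t^{\frac{11}{6}} + t^{a}\right)}{4 \log{\left(t \right)}} \, dt$.

Since $\dfrac{\partial}{\partial a}\,t^{a} = t^{a} \ln t$, the $\ln t$ in the denominator cancels and
$$\frac{dI}{da} = \int_{0}^{1} \frac{3}{4} t^{a} \, dt = \frac{3}{4} \left[\frac{t^{a+1}}{a+1}\right]_0^1 = \frac{3}{4 \left(a + 1\right)}.$$

Integrating with respect to $a$ gives $I(a) = \log{\left(\frac{\sqrt[4]{17} \cdot 6^{\frac{3}{4}} \left(a + 1\right)^{\frac{3}{4}}}{17} \right)} + C$.

At $a = \frac{11}{6}$ the integrand is identically $0$, so $I(\frac{11}{6}) = 0$. The closed form gives $0$, hence $C = 0$.

Setting $a = \frac{1}{3}$:
$$I = \log{\left(\frac{4 \sqrt[4]{34}}{17} \right)}.$$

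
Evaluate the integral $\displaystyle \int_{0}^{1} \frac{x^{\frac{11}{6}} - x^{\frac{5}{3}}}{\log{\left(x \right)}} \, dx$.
$- \log{\left(\frac{16}{17} \right)}$

Introduce a parameter $a$ in the exponent: let $I(a) = \int_{0}^{1} \frac{x^{\frac{11}{6}} - x^{a}}{\log{\left(x \right)}} \, dx$.

Since $\dfrac{\partial}{\partial a}\,x^{a} = x^{a} \ln x$, the $\ln x$ in the denominator cancels and
$$\frac{dI}{da} = \int_{0}^{1} -1 x^{a} \, dx = -1 \left[\frac{x^{a+1}}{a+1}\right]_0^1 = - \frac{1}{a + 1}.$$

Integrating with respect to $a$ gives $I(a) = - \log{\left(\frac{6 a}{17} + \frac{6}{17} \right)} + C$.

At $a = \frac{11}{6}$ the integrand is identically $0$, so $I(\frac{11}{6}) = 0$. The closed form gives $0$, hence $C = 0$.

Setting $a = \frac{5}{3}$:
$$I = - \log{\left(\frac{16}{17} \right)}.$$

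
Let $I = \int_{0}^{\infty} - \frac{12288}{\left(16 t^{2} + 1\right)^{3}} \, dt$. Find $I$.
$- 576 \pi$

Start from the standard arctangent integral
$$J(a) = \int_{0}^{\infty} - \frac{3}{a^{2} + t^{2}} \, dt = - \frac{3 \pi}{2 a}.$$

Differentiating under the integral sign with respect to $a$,
$$\frac{dJ}{da} = \int_{0}^{\infty} \frac{6 a}{\left(a^{2} + t^{2}\right)^{2}} \, dt = \frac{3 \pi}{2 a^{2}},$$
so $\int_{0}^{\infty} - \frac{3}{\left(a^{2} + t^{2}\right)^{2}} \, dt = - \frac{3 \pi}{4 a^{3}}$.

Repeating — each differentiation of $1/(t^2+a^2)^j$ produces $-2ja/(t^2+a^2)^{j+1}$ — and dividing through by $-2ja$ at each step yields, after $2$ differentiations in total,
$$\int_{0}^{\infty} - \frac{3}{\left(a^{2} + t^{2}\right)^{3}} \, dt = - \frac{9 \pi}{16 a^{5}}.$$

Setting $a = \frac{1}{4}$:
$$I = - 576 \pi.$$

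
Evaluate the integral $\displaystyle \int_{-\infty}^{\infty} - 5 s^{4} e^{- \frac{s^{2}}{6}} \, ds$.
$- 135 \sqrt{6} \sqrt{\pi}$

Start from the elementary integral
$$J(a) = \int_{-\infty}^{\infty} - 5 e^{- a s^{2}} \, ds = - \frac{5 \sqrt{\pi}}{\sqrt{a}}.$$

Differentiating under the integral sign brings down a factor of $(-s^2)$:
$$\frac{dJ}{da} = \int_{-\infty}^{\infty} 5 s^{2} e^{- a s^{2}} \, ds = \frac{5 \sqrt{\pi}}{2 a^{\frac{3}{2}}}.$$

Repeating twice in total — each differentiation brings down another $(-s^2)$ — gives
$$\frac{d^{2}J}{da^{2}} = \int_{-\infty}^{\infty} - 5 s^{4} e^{- a s^{2}} \, ds = - \frac{15 \sqrt{\pi}}{4 a^{\frac{5}{2}}},$$
and the integrand here is exactly the target integrand, so $I = - \frac{15 \sqrt{\pi}}{4 a^{\frac{5}{2}}}$.

Setting $a = \frac{1}{6}$:
$$I = - 135 \sqrt{6} \sqrt{\pi}.$$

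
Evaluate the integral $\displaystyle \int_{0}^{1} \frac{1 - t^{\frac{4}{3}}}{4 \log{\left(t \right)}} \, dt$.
$- \frac{\log{\left(7 \right)}}{4} + \frac{\log{\left(3 \right)}}{4}$

Introduce a parameter $a$ in the exponent: let $I(a) = \int_{0}^{1} \frac{1 - t^{a}}{4 \log{\left(t \right)}} \, dt$.

Since $\dfrac{\partial}{\partial a}\,t^{a} = t^{a} \ln t$, the $\ln t$ in the denominator cancels and
$$\frac{dI}{da} = \int_{0}^{1} - \frac{1}{4} t^{a} \, dt = - \frac{1}{4} \left[\frac{t^{a+1}}{a+1}\right]_0^1 = - \frac{1}{4 a + 4}.$$

Integrating with respect to $a$ gives $I(a) = - \frac{\log{\left(a + 1 \right)}}{4} + C$.

At $a = 0$ the integrand is identically $0$, so $I(0) = 0$. The closed form gives $0$, hence $C = 0$.

Setting $a = \frac{4}{3}$:
$$I = - \frac{\log{\left(7 \right)}}{4} + \frac{\log{\left(3 \right)}}{4}.$$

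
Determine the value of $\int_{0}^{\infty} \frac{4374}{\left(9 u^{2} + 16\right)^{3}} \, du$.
$\frac{2187 \pi}{8192}$

Start from the standard arctangent integral
$$J(a) = \int_{0}^{\infty} \frac{6}{a^{2} + u^{2}} \, du = \frac{3 \pi}{a}.$$

Differentiating under the integral sign with respect to $a$,
$$\frac{dJ}{da} = \int_{0}^{\infty} - \frac{12 a}{\left(a^{2} + u^{2}\right)^{2}} \, du = - \frac{3 \pi}{a^{2}},$$
so $\int_{0}^{\infty} \frac{6}{\left(a^{2} + u^{2}\right)^{2}} \, du = \frac{3 \pi}{2 a^{3}}$.

Repeating — each differentiation of $1/(u^2+a^2)^j$ produces $-2ja/(u^2+a^2)^{j+1}$ — and dividing through by $-2ja$ at each step yields, after $2$ differentiations in total,
$$\int_{0}^{\infty} \frac{6}{\left(a^{2} + u^{2}\right)^{3}} \, du = \frac{9 \pi}{8 a^{5}}.$$

Setting $a = \frac{4}{3}$:
$$I = \frac{2187 \pi}{8192}.$$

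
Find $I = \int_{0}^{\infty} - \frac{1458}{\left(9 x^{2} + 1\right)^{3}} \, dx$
$- \frac{729 \pi}{8}$

Begin with the known result
$$J(a) = \int_{0}^{\infty} - \frac{2}{a^{2} + x^{2}} \, dx = - \frac{\pi}{a}.$$

Differentiating under the integral sign with respect to $a$,
$$\frac{dJ}{da} = \int_{0}^{\infty} \frac{4 a}{\left(a^{2} + x^{2}\right)^{2}} \, dx = \frac{\pi}{a^{2}},$$
so $\int_{0}^{\infty} - \frac{2}{\left(a^{2} + x^{2}\right)^{2}} \, dx = - \frac{\pi}{2 a^{3}}$.

Repeating — each differentiation of $1/(x^2+a^2)^j$ produces $-2ja/(x^2+a^2)^{j+1}$ — and dividing through by $-2ja$ at each step yields, after $2$ differentiations in total,
$$\int_{0}^{\infty} - \frac{2}{\left(a^{2} + x^{2}\right)^{3}} \, dx = - \frac{3 \pi}{8 a^{5}}.$$

Setting $a = \frac{1}{3}$:
$$I = - \frac{729 \pi}{8}.$$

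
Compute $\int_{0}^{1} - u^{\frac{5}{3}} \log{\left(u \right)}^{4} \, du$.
$- \frac{729}{4096}$

Consider the simpler parametrised integral
$$J(a) = \int_{0}^{1} - u^{a} \, du = - \frac{1}{a + 1}.$$

Differentiating under the integral sign brings down a factor of $\ln u$:
$$\frac{dJ}{da} = \int_{0}^{1} - u^{a} \log{\left(u \right)} \, du = \frac{1}{\left(a + 1\right)^{2}}.$$

Repeating $4$ times in total — each differentiation brings down another $\ln u$ — gives
$$\frac{d^{4}J}{da^{4}} = \int_{0}^{1} - u^{a} \log{\left(u \right)}^{4} \, du = - \frac{24}{\left(a + 1\right)^{5}},$$
and the integrand here is exactly the target integrand, so $I = - \frac{24}{\left(a + 1\right)^{5}}$.

Setting $a = \frac{5}{3}$:
$$I = - \frac{729}{4096}.$$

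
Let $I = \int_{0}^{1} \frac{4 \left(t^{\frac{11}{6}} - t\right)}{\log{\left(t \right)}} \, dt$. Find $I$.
$- \log{\left(\frac{20736}{83521} \right)}$

Replace the exponent $1$ by a parameter $a$: let $I(a) = \int_{0}^{1} \frac{4 \left(t^{\frac{11}{6}} - t^{a}\right)}{\log{\left(t \right)}} \, dt$.

Since $\dfrac{\partial}{\partial a}\,t^{a} = t^{a} \ln t$, the $\ln t$ in the denominator cancels and
$$\frac{dI}{da} = \int_{0}^{1} -4 t^{a} \, dt = -4 \left[\frac{t^{a+1}}{a+1}\right]_0^1 = - \frac{4}{a + 1}.$$

Integrating with respect to $a$ gives $I(a) = - \log{\left(\frac{1296 \left(a + 1\right)^{4}}{83521} \right)} + C$.

At $a = \frac{11}{6}$ the integrand is identically $0$, so $I(\frac{11}{6}) = 0$. The closed form gives $0$, hence $C = 0$.

Setting $a = 1$:
$$I = - \log{\left(\frac{20736}{83521} \right)}.$$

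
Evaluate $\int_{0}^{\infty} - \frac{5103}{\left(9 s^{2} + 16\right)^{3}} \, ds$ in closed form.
$- \frac{5103 \pi}{16384}$

Start from the standard arctangent integral
$$J(a) = \int_{0}^{\infty} - \frac{7}{a^{2} + s^{2}} \, ds = - \frac{7 \pi}{2 a}.$$

Differentiating under the integral sign with respect to $a$,
$$\frac{dJ}{da} = \int_{0}^{\infty} \frac{14 a}{\left(a^{2} + s^{2}\right)^{2}} \, ds = \frac{7 \pi}{2 a^{2}},$$
so $\int_{0}^{\infty} - \frac{7}{\left(a^{2} + s^{2}\right)^{2}} \, ds = - \frac{7 \pi}{4 a^{3}}$.

Repeating — each differentiation of $1/(s^2+a^2)^j$ produces $-2ja/(s^2+a^2)^{j+1}$ — and dividing through by $-2ja$ at each step yields, after $2$ differentiations in total,
$$\int_{0}^{\infty} - \frac{7}{\left(a^{2} + s^{2}\right)^{3}} \, ds = - \frac{21 \pi}{16 a^{5}}.$$

Setting $a = \frac{4}{3}$:
$$I = - \frac{5103 \pi}{16384}.$$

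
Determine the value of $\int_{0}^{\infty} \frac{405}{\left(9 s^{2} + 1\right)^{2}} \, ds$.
$\frac{135 \pi}{4}$

Recall the elementary integral
$$J(a) = \int_{0}^{\infty} \frac{5}{a^{2} + s^{2}} \, ds = \frac{5 \pi}{2 a}.$$

Differentiating under the integral sign with respect to $a$,
$$\frac{dJ}{da} = \int_{0}^{\infty} - \frac{10 a}{\left(a^{2} + s^{2}\right)^{2}} \, ds = - \frac{5 \pi}{2 a^{2}},$$
so $\int_{0}^{\infty} \frac{5}{\left(a^{2} + s^{2}\right)^{2}} \, ds = \frac{5 \pi}{4 a^{3}}$.

Setting $a = \frac{1}{3}$:
$$I = \frac{135 \pi}{4}.$$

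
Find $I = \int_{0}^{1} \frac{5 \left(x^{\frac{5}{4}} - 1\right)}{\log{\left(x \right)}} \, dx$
$\log{\left(\frac{59049}{1024} \right)}$

Consider the one-parameter family: let $I(a) = \int_{0}^{1} \frac{5 \left(x^{a} - 1\right)}{\log{\left(x \right)}} \, dx$.

Since $\dfrac{\partial}{\partial a}\,x^{a} = x^{a} \ln x$, the $\ln x$ in the denominator cancels and
$$\frac{dI}{da} = \int_{0}^{1} 5 x^{a} \, dx = 5 \left[\frac{x^{a+1}}{a+1}\right]_0^1 = \frac{5}{a + 1}.$$

Integrating with respect to $a$ gives $I(a) = 5 \log{\left(a + 1 \right)} + C$.

At $a = 0$ the integrand is identically $0$, so $I(0) = 0$. The closed form gives $0$, hence $C = 0$.

Setting $a = \frac{5}{4}$:
$$I = \log{\left(\frac{59049}{1024} \right)}.$$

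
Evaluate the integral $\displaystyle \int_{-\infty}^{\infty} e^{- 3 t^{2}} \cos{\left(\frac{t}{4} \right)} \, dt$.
$\frac{\sqrt{3} \sqrt{\pi}}{3 e^{\frac{1}{192}}}$

Let $b$ denote the cosine frequency and define $I(b) = \int_{-\infty}^{\infty} e^{- 3 t^{2}} \cos{\left(b t \right)} \, dt$.

Differentiating under the integral sign,
$$I'(b) = \int_{-\infty}^{\infty} - t e^{- 3 t^{2}} \sin{\left(b t \right)} \, dt.$$

Integrate $\int_{-\infty}^{\infty} t \sin(b t)\, e^{- 3 t^{2}}\, dt$ by parts with $u = \sin(b t)$ and $dv = t\, e^{- 3 t^{2}}\, dt$, giving $v = - \frac{e^{- 3 t^{2}}}{6}$. The boundary term vanishes and
$$\int_{-\infty}^{\infty} t \sin(b t)\, e^{- 3 t^{2}}\, dt = \frac{b}{6} \int_{-\infty}^{\infty} \cos(b t)\, e^{- 3 t^{2}}\, dt,$$
so $I'(b) = - \frac{b}{6}\, I(b)$.

This is a separable first-order ODE; solving with the initial condition $I(0) = \int_{-\infty}^{\infty} e^{- 3 t^{2}}\,dt = \frac{\sqrt{3} \sqrt{\pi}}{3}$ gives
$$I(b) = \frac{\sqrt{3} \sqrt{\pi} e^{- \frac{b^{2}}{12}}}{3}.$$

Setting $b = \frac{1}{4}$:
$$I = \frac{\sqrt{3} \sqrt{\pi}}{3 e^{\frac{1}{192}}}.$$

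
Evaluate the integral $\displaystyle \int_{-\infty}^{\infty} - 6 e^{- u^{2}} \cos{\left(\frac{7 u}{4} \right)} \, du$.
$- \frac{6 \sqrt{\pi}}{e^{\frac{49}{64}}}$

Let $b$ denote the cosine frequency and define $I(b) = \int_{-\infty}^{\infty} - 6 e^{- u^{2}} \cos{\left(b u \right)} \, du$.

Differentiating under the integral sign,
$$I'(b) = \int_{-\infty}^{\infty} 6 u e^{- u^{2}} \sin{\left(b u \right)} \, du.$$

Integrate $\int_{-\infty}^{\infty} u \sin(b u)\, e^{- u^{2}}\, du$ by parts with $w = \sin(b u)$ and $dv = u\, e^{- u^{2}}\, du$, giving $v = - \frac{e^{- u^{2}}}{2}$. The boundary term vanishes and
$$\int_{-\infty}^{\infty} u \sin(b u)\, e^{- u^{2}}\, du = \frac{b}{2} \int_{-\infty}^{\infty} \cos(b u)\, e^{- u^{2}}\, du,$$
so $I'(b) = - \frac{b}{2}\, I(b)$.

This is a separable first-order ODE; solving with the initial condition $I(0) = \int_{-\infty}^{\infty} - 6 e^{- u^{2}}\,du = - 6 \sqrt{\pi}$ gives
$$I(b) = - 6 \sqrt{\pi} e^{- \frac{b^{2}}{4}}.$$

Setting $b = \frac{7}{4}$:
$$I = - \frac{6 \sqrt{\pi}}{e^{\frac{49}{64}}}.$$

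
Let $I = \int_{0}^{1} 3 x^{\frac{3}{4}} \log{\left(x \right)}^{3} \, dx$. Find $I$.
$- \frac{4608}{2401}$

Consider the simpler parametrised integral
$$J(a) = \int_{0}^{1} 3 x^{a} \, dx = \frac{3}{a + 1}.$$

Differentiating under the integral sign brings down a factor of $\ln x$:
$$\frac{dJ}{da} = \int_{0}^{1} 3 x^{a} \log{\left(x \right)} \, dx = - \frac{3}{\left(a + 1\right)^{2}}.$$

Repeating $3$ times in total — each differentiation brings down another $\ln x$ — gives
$$\frac{d^{3}J}{da^{3}} = \int_{0}^{1} 3 x^{a} \log{\left(x \right)}^{3} \, dx = - \frac{18}{\left(a + 1\right)^{4}},$$
and the integrand here is exactly the target integrand, so $I = - \frac{18}{\left(a + 1\right)^{4}}$.

Setting $a = \frac{3}{4}$:
$$I = - \frac{4608}{2401}.$$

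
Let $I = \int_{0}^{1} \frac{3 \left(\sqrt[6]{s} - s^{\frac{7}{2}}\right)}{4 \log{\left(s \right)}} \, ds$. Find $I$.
$\log{\left(\frac{21^{\frac{3}{4}}}{27} \right)}$

Replace the exponent $\frac{1}{6}$ by a parameter $a$: let $I(a) = \int_{0}^{1} \frac{3 \left(- s^{\frac{7}{2}} + s^{a}\right)}{4 \log{\left(s \right)}} \, ds$.

Since $\dfrac{\partial}{\partial a}\,s^{a} = s^{a} \ln s$, the $\ln s$ in the denominator cancels and
$$\frac{dI}{da} = \int_{0}^{1} \frac{3}{4} s^{a} \, ds = \frac{3}{4} \left[\frac{s^{a+1}}{a+1}\right]_0^1 = \frac{3}{4 \left(a + 1\right)}.$$

Integrating with respect to $a$ gives $I(a) = \log{\left(\frac{2^{\frac{3}{4}} \sqrt{3} \left(a + 1\right)^{\frac{3}{4}}}{9} \right)} + C$.

At $a = \frac{7}{2}$ the integrand is identically $0$, so $I(\frac{7}{2}) = 0$. The closed form gives $0$, hence $C = 0$.

Setting $a = \frac{1}{6}$:
$$I = \log{\left(\frac{21^{\frac{3}{4}}}{27} \right)}.$$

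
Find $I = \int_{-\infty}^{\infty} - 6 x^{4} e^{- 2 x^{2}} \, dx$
$- \frac{9 \sqrt{2} \sqrt{\pi}}{16}$

Consider the simpler parametrised integral
$$J(a) = \int_{-\infty}^{\infty} - 6 e^{- a x^{2}} \, dx = - \frac{6 \sqrt{\pi}}{\sqrt{a}}.$$

Differentiating under the integral sign brings down a factor of $(-x^2)$:
$$\frac{dJ}{da} = \int_{-\infty}^{\infty} 6 x^{2} e^{- a x^{2}} \, dx = \frac{3 \sqrt{\pi}}{a^{\frac{3}{2}}}.$$

Repeating twice in total — each differentiation brings down another $(-x^2)$ — gives
$$\frac{d^{2}J}{da^{2}} = \int_{-\infty}^{\infty} - 6 x^{4} e^{- a x^{2}} \, dx = - \frac{9 \sqrt{\pi}}{2 a^{\frac{5}{2}}},$$
and the integrand here is exactly the target integrand, so $I = - \frac{9 \sqrt{\pi}}{2 a^{\frac{5}{2}}}$.

Setting $a = 2$:
$$I = - \frac{9 \sqrt{2} \sqrt{\pi}}{16}.$$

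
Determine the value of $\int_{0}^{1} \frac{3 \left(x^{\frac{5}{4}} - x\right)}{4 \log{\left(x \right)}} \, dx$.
$- \frac{9 \log{\left(2 \right)}}{4} + \frac{3 \log{\left(3 \right)}}{2}$

Introduce a parameter $a$ in the exponent: let $I(a) = \int_{0}^{1} \frac{3 \left(- x + x^{a}\right)}{4 \log{\left(x \right)}} \, dx$.

Since $\dfrac{\partial}{\partial a}\,x^{a} = x^{a} \ln x$, the $\ln x$ in the denominator cancels and
$$\frac{dI}{da} = \int_{0}^{1} \frac{3}{4} x^{a} \, dx = \frac{3}{4} \left[\frac{x^{a+1}}{a+1}\right]_0^1 = \frac{3}{4 \left(a + 1\right)}.$$

Integrating with respect to $a$ gives $I(a) = \frac{3 \log{\left(a + 1 \right)}}{4} - \frac{3 \log{\left(2 \right)}}{4} + C$.

At $a = 1$ the integrand is identically $0$, so $I(1) = 0$. The closed form gives $0$, hence $C = 0$.

Setting $a = \frac{5}{4}$:
$$I = - \frac{9 \log{\left(2 \right)}}{4} + \frac{3 \log{\left(3 \right)}}{2}.$$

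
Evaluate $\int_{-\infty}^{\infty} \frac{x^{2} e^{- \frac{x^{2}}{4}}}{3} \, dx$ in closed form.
$\frac{4 \sqrt{\pi}}{3}$

Start from the elementary integral
$$J(a) = \int_{-\infty}^{\infty} \frac{e^{- a x^{2}}}{3} \, dx = \frac{\sqrt{\pi}}{3 \sqrt{a}}.$$

Differentiating under the integral sign brings down a factor of $(-x^2)$:
$$\frac{dJ}{da} = \int_{-\infty}^{\infty} - \frac{x^{2} e^{- a x^{2}}}{3} \, dx = - \frac{\sqrt{\pi}}{6 a^{\frac{3}{2}}}.$$

The integral on the left is $-I$, so $I = \frac{\sqrt{\pi}}{6 a^{\frac{3}{2}}}$.

Setting $a = \frac{1}{4}$:
$$I = \frac{4 \sqrt{\pi}}{3}.$$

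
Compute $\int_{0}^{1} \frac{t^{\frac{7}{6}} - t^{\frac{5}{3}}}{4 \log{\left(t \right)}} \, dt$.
$- \log{\left(2 \right)} + \frac{\log{\left(13 \right)}}{4}$

Consider the one-parameter family: let $I(a) = \int_{0}^{1} \frac{- t^{\frac{5}{3}} + t^{a}}{4 \log{\left(t \right)}} \, dt$.

Since $\dfrac{\partial}{\partial a}\,t^{a} = t^{a} \ln t$, the $\ln t$ in the denominator cancels and
$$\frac{dI}{da} = \int_{0}^{1} \frac{1}{4} t^{a} \, dt = \frac{1}{4} \left[\frac{t^{a+1}}{a+1}\right]_0^1 = \frac{1}{4 \left(a + 1\right)}.$$

Integrating with respect to $a$ gives $I(a) = \log{\left(\frac{\sqrt[4]{6} \sqrt[4]{a + 1}}{2} \right)} + C$.

At $a = \frac{5}{3}$ the integrand is identically $0$, so $I(\frac{5}{3}) = 0$. The closed form gives $0$, hence $C = 0$.

Setting $a = \frac{7}{6}$:
$$I = - \log{\left(2 \right)} + \frac{\log{\left(13 \right)}}{4}.$$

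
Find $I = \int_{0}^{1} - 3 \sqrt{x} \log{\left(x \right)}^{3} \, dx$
$\frac{32}{9}$

Begin with the known integral
$$J(a) = \int_{0}^{1} - 3 x^{a} \, dx = - \frac{3}{a + 1}.$$

Differentiating under the integral sign brings down a factor of $\ln x$:
$$\frac{dJ}{da} = \int_{0}^{1} - 3 x^{a} \log{\left(x \right)} \, dx = \frac{3}{\left(a + 1\right)^{2}}.$$

Repeating $3$ times in total — each differentiation brings down another $\ln x$ — gives
$$\frac{d^{3}J}{da^{3}} = \int_{0}^{1} - 3 x^{a} \log{\left(x \right)}^{3} \, dx = \frac{18}{\left(a + 1\right)^{4}},$$
and the integrand here is exactly the target integrand, so $I = \frac{18}{\left(a + 1\right)^{4}}$.

Setting $a = \frac{1}{2}$:
$$I = \frac{32}{9}.$$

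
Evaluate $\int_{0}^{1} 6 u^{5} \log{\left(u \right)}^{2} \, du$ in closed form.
$\frac{1}{18}$

Consider the simpler parametrised integral
$$J(a) = \int_{0}^{1} 6 u^{a} \, du = \frac{6}{a + 1}.$$

Differentiating under the integral sign brings down a factor of $\ln u$:
$$\frac{dJ}{da} = \int_{0}^{1} 6 u^{a} \log{\left(u \right)} \, du = - \frac{6}{\left(a + 1\right)^{2}}.$$

Repeating twice in total — each differentiation brings down another $\ln u$ — gives
$$\frac{d^{2}J}{da^{2}} = \int_{0}^{1} 6 u^{a} \log{\left(u \right)}^{2} \, du = \frac{12}{\left(a + 1\right)^{3}},$$
and the integrand here is exactly the target integrand, so $I = \frac{12}{\left(a + 1\right)^{3}}$.

Setting $a = 5$:
$$I = \frac{1}{18}.$$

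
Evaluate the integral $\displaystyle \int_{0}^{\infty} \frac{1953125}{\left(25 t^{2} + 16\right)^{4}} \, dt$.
$\frac{1953125 \pi}{524288}$

Start from the standard arctangent integral
$$J(a) = \int_{0}^{\infty} \frac{5}{a^{2} + t^{2}} \, dt = \frac{5 \pi}{2 a}.$$

Differentiating under the integral sign with respect to $a$,
$$\frac{dJ}{da} = \int_{0}^{\infty} - \frac{10 a}{\left(a^{2} + t^{2}\right)^{2}} \, dt = - \frac{5 \pi}{2 a^{2}},$$
so $\int_{0}^{\infty} \frac{5}{\left(a^{2} + t^{2}\right)^{2}} \, dt = \frac{5 \pi}{4 a^{3}}$.

Repeating — each differentiation of $1/(t^2+a^2)^j$ produces $-2ja/(t^2+a^2)^{j+1}$ — and dividing through by $-2ja$ at each step yields, after $3$ differentiations in total,
$$\int_{0}^{\infty} \frac{5}{\left(a^{2} + t^{2}\right)^{4}} \, dt = \frac{25 \pi}{32 a^{7}}.$$

Setting $a = \frac{4}{5}$:
$$I = \frac{1953125 \pi}{524288}.$$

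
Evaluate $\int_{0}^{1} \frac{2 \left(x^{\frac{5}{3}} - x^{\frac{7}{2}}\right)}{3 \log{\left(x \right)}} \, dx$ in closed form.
$\log{\left(\frac{4 \cdot 2^{\frac{2}{3}}}{9} \right)}$

Consider the one-parameter family: let $I(a) = \int_{0}^{1} \frac{2 \left(- x^{\frac{7}{2}} + x^{a}\right)}{3 \log{\left(x \right)}} \, dx$.

Since $\dfrac{\partial}{\partial a}\,x^{a} = x^{a} \ln x$, the $\ln x$ in the denominator cancels and
$$\frac{dI}{da} = \int_{0}^{1} \frac{2}{3} x^{a} \, dx = \frac{2}{3} \left[\frac{x^{a+1}}{a+1}\right]_0^1 = \frac{2}{3 \left(a + 1\right)}.$$

Integrating with respect to $a$ gives $I(a) = \log{\left(\frac{6^{\frac{2}{3}} \left(a + 1\right)^{\frac{2}{3}}}{9} \right)} + C$.

At $a = \frac{7}{2}$ the integrand is identically $0$, so $I(\frac{7}{2}) = 0$. The closed form gives $0$, hence $C = 0$.

Setting $a = \frac{5}{3}$:
$$I = \log{\left(\frac{4 \cdot 2^{\frac{2}{3}}}{9} \right)}.$$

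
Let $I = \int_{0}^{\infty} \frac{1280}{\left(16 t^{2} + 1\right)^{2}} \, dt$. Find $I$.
$80 \pi$

Begin with the known result
$$J(a) = \int_{0}^{\infty} \frac{5}{a^{2} + t^{2}} \, dt = \frac{5 \pi}{2 a}.$$

Differentiating under the integral sign with respect to $a$,
$$\frac{dJ}{da} = \int_{0}^{\infty} - \frac{10 a}{\left(a^{2} + t^{2}\right)^{2}} \, dt = - \frac{5 \pi}{2 a^{2}},$$
so $\int_{0}^{\infty} \frac{5}{\left(a^{2} + t^{2}\right)^{2}} \, dt = \frac{5 \pi}{4 a^{3}}$.

Setting $a = \frac{1}{4}$:
$$I = 80 \pi.$$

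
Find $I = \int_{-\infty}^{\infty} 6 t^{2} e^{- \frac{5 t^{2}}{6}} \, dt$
$\frac{18 \sqrt{30} \sqrt{\pi}}{25}$

Begin with the known integral
$$J(a) = \int_{-\infty}^{\infty} 6 e^{- a t^{2}} \, dt = \frac{6 \sqrt{\pi}}{\sqrt{a}}.$$

Differentiating under the integral sign brings down a factor of $(-t^2)$:
$$\frac{dJ}{da} = \int_{-\infty}^{\infty} - 6 t^{2} e^{- a t^{2}} \, dt = - \frac{3 \sqrt{\pi}}{a^{\frac{3}{2}}}.$$

The integral on the left is $-I$, so $I = \frac{3 \sqrt{\pi}}{a^{\frac{3}{2}}}$.

Setting $a = \frac{5}{6}$:
$$I = \frac{18 \sqrt{30} \sqrt{\pi}}{25}.$$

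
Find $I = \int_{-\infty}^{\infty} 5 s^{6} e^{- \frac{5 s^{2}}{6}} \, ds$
$\frac{81 \sqrt{30} \sqrt{\pi}}{25}$

Start from the elementary integral
$$J(a) = \int_{-\infty}^{\infty} 5 e^{- a s^{2}} \, ds = \frac{5 \sqrt{\pi}}{\sqrt{a}}.$$

Differentiating under the integral sign brings down a factor of $(-s^2)$:
$$\frac{dJ}{da} = \int_{-\infty}^{\infty} - 5 s^{2} e^{- a s^{2}} \, ds = - \frac{5 \sqrt{\pi}}{2 a^{\frac{3}{2}}}.$$

Repeating $3$ times in total — each differentiation brings down another $(-s^2)$ — gives
$$\frac{d^{3}J}{da^{3}} = \int_{-\infty}^{\infty} - 5 s^{6} e^{- a s^{2}} \, ds = - \frac{75 \sqrt{\pi}}{8 a^{\frac{7}{2}}},$$
and the integrand here is $(-1)^{3}$ times the target integrand, so $I = (-1)^{3}\,\frac{d^{3}J}{da^{3}} = \frac{75 \sqrt{\pi}}{8 a^{\frac{7}{2}}}$.

Setting $a = \frac{5}{6}$:
$$I = \frac{81 \sqrt{30} \sqrt{\pi}}{25}.$$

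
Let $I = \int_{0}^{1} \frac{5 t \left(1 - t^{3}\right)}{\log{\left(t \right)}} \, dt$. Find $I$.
$\log{\left(\frac{32}{3125} \right)}$

Consider the one-parameter family: let $I(a) = \int_{0}^{1} \frac{5 \left(t - t^{a}\right)}{\log{\left(t \right)}} \, dt$.

Since $\dfrac{\partial}{\partial a}\,t^{a} = t^{a} \ln t$, the $\ln t$ in the denominator cancels and
$$\frac{dI}{da} = \int_{0}^{1} -5 t^{a} \, dt = -5 \left[\frac{t^{a+1}}{a+1}\right]_0^1 = - \frac{5}{a + 1}.$$

Integrating with respect to $a$ gives $I(a) = \log{\left(\frac{32}{\left(a + 1\right)^{5}} \right)} + C$.

At $a = 1$ the integrand is identically $0$, so $I(1) = 0$. The closed form gives $0$, hence $C = 0$.

Setting $a = 4$:
$$I = \log{\left(\frac{32}{3125} \right)}.$$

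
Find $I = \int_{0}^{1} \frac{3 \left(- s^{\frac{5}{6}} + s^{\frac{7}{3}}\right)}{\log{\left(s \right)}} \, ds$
$- \log{\left(\frac{1331}{8000} \right)}$

Introduce a parameter $a$ in the exponent: let $I(a) = \int_{0}^{1} \frac{3 \left(s^{\frac{7}{3}} - s^{a}\right)}{\log{\left(s \right)}} \, ds$.

Since $\dfrac{\partial}{\partial a}\,s^{a} = s^{a} \ln s$, the $\ln s$ in the denominator cancels and
$$\frac{dI}{da} = \int_{0}^{1} -3 s^{a} \, ds = -3 \left[\frac{s^{a+1}}{a+1}\right]_0^1 = - \frac{3}{a + 1}.$$

Integrating with respect to $a$ gives $I(a) = - \log{\left(\frac{27 \left(a + 1\right)^{3}}{1000} \right)} + C$.

At $a = \frac{7}{3}$ the integrand is identically $0$, so $I(\frac{7}{3}) = 0$. The closed form gives $0$, hence $C = 0$.

Setting $a = \frac{5}{6}$:
$$I = - \log{\left(\frac{1331}{8000} \right)}.$$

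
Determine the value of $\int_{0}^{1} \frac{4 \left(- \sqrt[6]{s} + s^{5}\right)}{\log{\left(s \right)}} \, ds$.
$\log{\left(\frac{1679616}{2401} \right)}$

Replace the exponent $5$ by a parameter $a$: let $I(a) = \int_{0}^{1} \frac{4 \left(- \sqrt[6]{s} + s^{a}\right)}{\log{\left(s \right)}} \, ds$.

Since $\dfrac{\partial}{\partial a}\,s^{a} = s^{a} \ln s$, the $\ln s$ in the denominator cancels and
$$\frac{dI}{da} = \int_{0}^{1} 4 s^{a} \, ds = 4 \left[\frac{s^{a+1}}{a+1}\right]_0^1 = \frac{4}{a + 1}.$$

Integrating with respect to $a$ gives $I(a) = \log{\left(\frac{1296 \left(a + 1\right)^{4}}{2401} \right)} + C$.

At $a = \frac{1}{6}$ the integrand is identically $0$, so $I(\frac{1}{6}) = 0$. The closed form gives $0$, hence $C = 0$.

Setting $a = 5$:
$$I = \log{\left(\frac{1679616}{2401} \right)}.$$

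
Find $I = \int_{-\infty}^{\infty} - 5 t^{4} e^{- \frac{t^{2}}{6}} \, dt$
$- 135 \sqrt{6} \sqrt{\pi}$

Start from the elementary integral
$$J(a) = \int_{-\infty}^{\infty} - 5 e^{- a t^{2}} \, dt = - \frac{5 \sqrt{\pi}}{\sqrt{a}}.$$

Differentiating under the integral sign brings down a factor of $(-t^2)$:
$$\frac{dJ}{da} = \int_{-\infty}^{\infty} 5 t^{2} e^{- a t^{2}} \, dt = \frac{5 \sqrt{\pi}}{2 a^{\frac{3}{2}}}.$$

Repeating twice in total — each differentiation brings down another $(-t^2)$ — gives
$$\frac{d^{2}J}{da^{2}} = \int_{-\infty}^{\infty} - 5 t^{4} e^{- a t^{2}} \, dt = - \frac{15 \sqrt{\pi}}{4 a^{\frac{5}{2}}},$$
and the integrand here is exactly the target integrand, so $I = - \frac{15 \sqrt{\pi}}{4 a^{\frac{5}{2}}}$.

Setting $a = \frac{1}{6}$:
$$I = - 135 \sqrt{6} \sqrt{\pi}.$$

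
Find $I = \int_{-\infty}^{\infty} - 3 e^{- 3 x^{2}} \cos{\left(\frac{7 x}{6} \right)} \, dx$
$- \frac{\sqrt{3} \sqrt{\pi}}{e^{\frac{49}{432}}}$

Define $I(b) = \int_{-\infty}^{\infty} - 3 e^{- 3 x^{2}} \cos{\left(b x \right)} \, dx$.

Differentiating under the integral sign,
$$I'(b) = \int_{-\infty}^{\infty} 3 x e^{- 3 x^{2}} \sin{\left(b x \right)} \, dx.$$

Integrate $\int_{-\infty}^{\infty} x \sin(b x)\, e^{- 3 x^{2}}\, dx$ by parts with $u = \sin(b x)$ and $dv = x\, e^{- 3 x^{2}}\, dx$, giving $v = - \frac{e^{- 3 x^{2}}}{6}$. The boundary term vanishes and
$$\int_{-\infty}^{\infty} x \sin(b x)\, e^{- 3 x^{2}}\, dx = \frac{b}{6} \int_{-\infty}^{\infty} \cos(b x)\, e^{- 3 x^{2}}\, dx,$$
so $I'(b) = - \frac{b}{6}\, I(b)$.

This is a separable first-order ODE; solving with the initial condition $I(0) = \int_{-\infty}^{\infty} - 3 e^{- 3 x^{2}}\,dx = - \sqrt{3} \sqrt{\pi}$ gives
$$I(b) = - \sqrt{3} \sqrt{\pi} e^{- \frac{b^{2}}{12}}.$$

Setting $b = \frac{7}{6}$:
$$I = - \frac{\sqrt{3} \sqrt{\pi}}{e^{\frac{49}{432}}}.$$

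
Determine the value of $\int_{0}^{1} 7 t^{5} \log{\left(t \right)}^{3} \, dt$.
$- \frac{7}{216}$

Start from the elementary integral
$$J(a) = \int_{0}^{1} 7 t^{a} \, dt = \frac{7}{a + 1}.$$

Differentiating under the integral sign brings down a factor of $\ln t$:
$$\frac{dJ}{da} = \int_{0}^{1} 7 t^{a} \log{\left(t \right)} \, dt = - \frac{7}{\left(a + 1\right)^{2}}.$$

Repeating $3$ times in total — each differentiation brings down another $\ln t$ — gives
$$\frac{d^{3}J}{da^{3}} = \int_{0}^{1} 7 t^{a} \log{\left(t \right)}^{3} \, dt = - \frac{42}{\left(a + 1\right)^{4}},$$
and the integrand here is exactly the target integrand, so $I = - \frac{42}{\left(a + 1\right)^{4}}$.

Setting $a = 5$:
$$I = - \frac{7}{216}.$$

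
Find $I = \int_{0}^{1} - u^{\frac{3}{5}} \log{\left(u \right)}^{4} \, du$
$- \frac{9375}{4096}$

Consider the simpler parametrised integral
$$J(a) = \int_{0}^{1} - u^{a} \, du = - \frac{1}{a + 1}.$$

Differentiating under the integral sign brings down a factor of $\ln u$:
$$\frac{dJ}{da} = \int_{0}^{1} - u^{a} \log{\left(u \right)} \, du = \frac{1}{\left(a + 1\right)^{2}}.$$

Repeating $4$ times in total — each differentiation brings down another $\ln u$ — gives
$$\frac{d^{4}J}{da^{4}} = \int_{0}^{1} - u^{a} \log{\left(u \right)}^{4} \, du = - \frac{24}{\left(a + 1\right)^{5}},$$
and the integrand here is exactly the target integrand, so $I = - \frac{24}{\left(a + 1\right)^{5}}$.

Setting $a = \frac{3}{5}$:
$$I = - \frac{9375}{4096}.$$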